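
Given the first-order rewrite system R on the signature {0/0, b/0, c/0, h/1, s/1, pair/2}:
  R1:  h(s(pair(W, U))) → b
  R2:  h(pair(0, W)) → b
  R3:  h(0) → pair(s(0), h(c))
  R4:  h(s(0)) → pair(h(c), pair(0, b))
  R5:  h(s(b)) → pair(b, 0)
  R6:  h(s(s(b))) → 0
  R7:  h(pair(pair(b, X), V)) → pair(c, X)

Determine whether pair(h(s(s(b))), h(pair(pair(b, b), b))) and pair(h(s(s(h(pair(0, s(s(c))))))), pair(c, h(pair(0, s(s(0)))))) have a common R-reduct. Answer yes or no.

Reduce t₁ = pair(h(s(s(b))), h(pair(pair(b, b), b))):
1. pair(h(s(s(b))), h(pair(pair(b, b), b)))  →  pair(0, h(pair(pair(b, b), b)))   [R6 at 1]
2. pair(0, h(pair(pair(b, b), b)))  →  pair(0, pair(c, b))   [R7 at 2]

Reduce t₂ = pair(h(s(s(h(pair(0, s(s(c))))))), pair(c, h(pair(0, s(s(0)))))):
1. pair(h(s(s(h(pair(0, s(s(c))))))), pair(c, h(pair(0, s(s(0))))))  →  pair(h(s(s(b))), pair(c, h(pair(0, s(s(0))))))   [R2 at 1.1.1.1]
2. pair(h(s(s(b))), pair(c, h(pair(0, s(s(0))))))  →  pair(0, pair(c, h(pair(0, s(s(0))))))   [R6 at 1]
3. pair(0, pair(c, h(pair(0, s(s(0))))))  →  pair(0, pair(c, b))   [R2 at 2.2]

yes — NF(t₁) = pair(0, pair(c, b)), NF(t₂) = pair(0, pair(c, b))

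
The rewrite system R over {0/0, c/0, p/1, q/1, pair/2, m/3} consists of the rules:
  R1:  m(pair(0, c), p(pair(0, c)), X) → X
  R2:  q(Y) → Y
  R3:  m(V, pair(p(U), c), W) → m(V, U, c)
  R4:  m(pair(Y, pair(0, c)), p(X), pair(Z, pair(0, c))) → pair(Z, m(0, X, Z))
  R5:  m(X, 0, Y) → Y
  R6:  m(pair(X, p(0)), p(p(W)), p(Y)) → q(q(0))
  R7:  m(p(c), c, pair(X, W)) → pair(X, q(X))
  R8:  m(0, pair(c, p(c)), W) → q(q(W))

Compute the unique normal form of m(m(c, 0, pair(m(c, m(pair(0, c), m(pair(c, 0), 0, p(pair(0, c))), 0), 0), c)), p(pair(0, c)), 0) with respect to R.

0

1. m(m(c, 0, pair(m(c, m(pair(0, c), m(pair(c, 0), 0, p(pair(0, c))), 0), 0), c)), p(pair(0, c)), 0)  →  m(pair(m(c, m(pair(0, c), m(pair(c, 0), 0, p(pair(0, c))), 0), 0), c), p(pair(0, c)), 0)   [R5 at 1]
2. m(pair(m(c, m(pair(0, c), m(pair(c, 0), 0, p(pair(0, c))), 0), 0), c), p(pair(0, c)), 0)  →  m(pair(m(c, m(pair(0, c), p(pair(0, c)), 0), 0), c), p(pair(0, c)), 0)   [R5 at 1.1.2.2]
3. m(pair(m(c, m(pair(0, c), p(pair(0, c)), 0), 0), c), p(pair(0, c)), 0)  →  m(pair(m(c, 0, 0), c), p(pair(0, c)), 0)   [R1 at 1.1.2]
4. m(pair(m(c, 0, 0), c), p(pair(0, c)), 0)  →  m(pair(0, c), p(pair(0, c)), 0)   [R5 at 1.1]
5. m(pair(0, c), p(pair(0, c)), 0)  →  0   [R1 at ε]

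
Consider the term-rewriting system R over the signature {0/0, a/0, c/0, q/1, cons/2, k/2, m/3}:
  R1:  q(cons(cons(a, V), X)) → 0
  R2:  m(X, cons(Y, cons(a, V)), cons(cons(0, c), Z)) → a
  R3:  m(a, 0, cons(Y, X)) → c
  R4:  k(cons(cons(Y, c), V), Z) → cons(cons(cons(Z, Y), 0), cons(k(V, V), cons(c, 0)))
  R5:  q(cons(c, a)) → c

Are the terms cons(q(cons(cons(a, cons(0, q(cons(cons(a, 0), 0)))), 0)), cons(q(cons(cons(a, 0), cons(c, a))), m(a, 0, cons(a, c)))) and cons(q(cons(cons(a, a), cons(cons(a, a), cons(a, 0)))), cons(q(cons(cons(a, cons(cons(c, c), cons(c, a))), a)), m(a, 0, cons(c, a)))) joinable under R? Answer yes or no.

yes — NF(t₁) = cons(0, cons(0, c)), NF(t₂) = cons(0, cons(0, c))

Reduce t₁ = cons(q(cons(cons(a, cons(0, q(cons(cons(a, 0), 0)))), 0)), cons(q(cons(cons(a, 0), cons(c, a))), m(a, 0, cons(a, c)))):
1. cons(q(cons(cons(a, cons(0, q(cons(cons(a, 0), 0)))), 0)), cons(q(cons(cons(a, 0), cons(c, a))), m(a, 0, cons(a, c))))  →  cons(0, cons(q(cons(cons(a, 0), cons(c, a))), m(a, 0, cons(a, c))))   [R1 at 1]
2. cons(0, cons(q(cons(cons(a, 0), cons(c, a))), m(a, 0, cons(a, c))))  →  cons(0, cons(0, m(a, 0, cons(a, c))))   [R1 at 2.1]
3. cons(0, cons(0, m(a, 0, cons(a, c))))  →  cons(0, cons(0, c))   [R3 at 2.2]

Reduce t₂ = cons(q(cons(cons(a, a), cons(cons(a, a), cons(a, 0)))), cons(q(cons(cons(a, cons(cons(c, c), cons(c, a))), a)), m(a, 0, cons(c, a)))):
1. cons(q(cons(cons(a, a), cons(cons(a, a), cons(a, 0)))), cons(q(cons(cons(a, cons(cons(c, c), cons(c, a))), a)), m(a, 0, cons(c, a))))  →  cons(0, cons(q(cons(cons(a, cons(cons(c, c), cons(c, a))), a)), m(a, 0, cons(c, a))))   [R1 at 1]
2. cons(0, cons(q(cons(cons(a, cons(cons(c, c), cons(c, a))), a)), m(a, 0, cons(c, a))))  →  cons(0, cons(0, m(a, 0, cons(c, a))))   [R1 at 2.1]
3. cons(0, cons(0, m(a, 0, cons(c, a))))  →  cons(0, cons(0, c))   [R3 at 2.2]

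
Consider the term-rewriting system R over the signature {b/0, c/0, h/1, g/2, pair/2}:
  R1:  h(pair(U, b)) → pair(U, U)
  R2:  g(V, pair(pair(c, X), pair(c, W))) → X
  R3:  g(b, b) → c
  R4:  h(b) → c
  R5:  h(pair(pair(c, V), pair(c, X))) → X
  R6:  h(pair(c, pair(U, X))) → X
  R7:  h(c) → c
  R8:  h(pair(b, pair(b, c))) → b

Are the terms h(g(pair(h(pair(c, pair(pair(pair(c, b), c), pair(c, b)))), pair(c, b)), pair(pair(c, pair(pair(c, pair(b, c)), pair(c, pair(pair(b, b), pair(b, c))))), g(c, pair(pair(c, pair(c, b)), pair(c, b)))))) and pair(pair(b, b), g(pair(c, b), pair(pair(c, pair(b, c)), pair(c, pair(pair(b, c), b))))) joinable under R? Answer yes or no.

Reduce t₁ = h(g(pair(h(pair(c, pair(pair(pair(c, b), c), pair(c, b)))), pair(c, b)), pair(pair(c, pair(pair(c, pair(b, c)), pair(c, pair(pair(b, b), pair(b, c))))), g(c, pair(pair(c, pair(c, b)), pair(c, b)))))):
1. h(g(pair(h(pair(c, pair(pair(pair(c, b), c), pair(c, b)))), pair(c, b)), pair(pair(c, pair(pair(c, pair(b, c)), pair(c, pair(pair(b, b), pair(b, c))))), g(c, pair(pair(c, pair(c, b)), pair(c, b))))))  →  h(g(pair(pair(c, b), pair(c, b)), pair(pair(c, pair(pair(c, pair(b, c)), pair(c, pair(pair(b, b), pair(b, c))))), g(c, pair(pair(c, pair(c, b)), pair(c, b))))))   [R6 at 1.1.1]
2. h(g(pair(pair(c, b), pair(c, b)), pair(pair(c, pair(pair(c, pair(b, c)), pair(c, pair(pair(b, b), pair(b, c))))), g(c, pair(pair(c, pair(c, b)), pair(c, b))))))  →  h(g(pair(pair(c, b), pair(c, b)), pair(pair(c, pair(pair(c, pair(b, c)), pair(c, pair(pair(b, b), pair(b, c))))), pair(c, b))))   [R2 at 1.2.2]
3. h(g(pair(pair(c, b), pair(c, b)), pair(pair(c, pair(pair(c, pair(b, c)), pair(c, pair(pair(b, b), pair(b, c))))), pair(c, b))))  →  h(pair(pair(c, pair(b, c)), pair(c, pair(pair(b, b), pair(b, c)))))   [R2 at 1]
4. h(pair(pair(c, pair(b, c)), pair(c, pair(pair(b, b), pair(b, c)))))  →  pair(pair(b, b), pair(b, c))   [R5 at ε]

Reduce t₂ = pair(pair(b, b), g(pair(c, b), pair(pair(c, pair(b, c)), pair(c, pair(pair(b, c), b))))):
1. pair(pair(b, b), g(pair(c, b), pair(pair(c, pair(b, c)), pair(c, pair(pair(b, c), b)))))  →  pair(pair(b, b), pair(b, c))   [R2 at 2]

yes — NF(t₁) = pair(pair(b, b), pair(b, c)), NF(t₂) = pair(pair(b, b), pair(b, c))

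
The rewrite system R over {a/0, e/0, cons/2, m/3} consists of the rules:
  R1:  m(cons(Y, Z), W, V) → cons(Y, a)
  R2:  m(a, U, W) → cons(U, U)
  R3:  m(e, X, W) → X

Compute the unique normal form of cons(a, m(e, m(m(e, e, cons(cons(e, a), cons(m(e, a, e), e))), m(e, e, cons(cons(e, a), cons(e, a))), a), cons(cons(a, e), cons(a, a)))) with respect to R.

cons(a, e)

1. cons(a, m(e, m(m(e, e, cons(cons(e, a), cons(m(e, a, e), e))), m(e, e, cons(cons(e, a), cons(e, a))), a), cons(cons(a, e), cons(a, a))))  →  cons(a, m(m(e, e, cons(cons(e, a), cons(m(e, a, e), e))), m(e, e, cons(cons(e, a), cons(e, a))), a))   [R3 at 2]
2. cons(a, m(m(e, e, cons(cons(e, a), cons(m(e, a, e), e))), m(e, e, cons(cons(e, a), cons(e, a))), a))  →  cons(a, m(e, m(e, e, cons(cons(e, a), cons(e, a))), a))   [R3 at 2.1]
3. cons(a, m(e, m(e, e, cons(cons(e, a), cons(e, a))), a))  →  cons(a, m(e, e, cons(cons(e, a), cons(e, a))))   [R3 at 2]
4. cons(a, m(e, e, cons(cons(e, a), cons(e, a))))  →  cons(a, e)   [R3 at 2]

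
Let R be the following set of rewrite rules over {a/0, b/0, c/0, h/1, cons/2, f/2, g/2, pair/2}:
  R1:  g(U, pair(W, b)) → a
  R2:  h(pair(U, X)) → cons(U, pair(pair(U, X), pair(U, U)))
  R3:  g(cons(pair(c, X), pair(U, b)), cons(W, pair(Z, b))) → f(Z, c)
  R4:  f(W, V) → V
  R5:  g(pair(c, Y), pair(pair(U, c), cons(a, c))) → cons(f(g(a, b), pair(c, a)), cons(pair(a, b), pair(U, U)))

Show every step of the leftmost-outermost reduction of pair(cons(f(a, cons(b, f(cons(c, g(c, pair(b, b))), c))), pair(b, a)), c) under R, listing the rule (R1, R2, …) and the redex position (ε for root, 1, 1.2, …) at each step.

pair(cons(cons(b, c), pair(b, a)), c)

1. pair(cons(f(a, cons(b, f(cons(c, g(c, pair(b, b))), c))), pair(b, a)), c)  →  pair(cons(cons(b, f(cons(c, g(c, pair(b, b))), c)), pair(b, a)), c)   [R4 at 1.1]
2. pair(cons(cons(b, f(cons(c, g(c, pair(b, b))), c)), pair(b, a)), c)  →  pair(cons(cons(b, c), pair(b, a)), c)   [R4 at 1.1.2]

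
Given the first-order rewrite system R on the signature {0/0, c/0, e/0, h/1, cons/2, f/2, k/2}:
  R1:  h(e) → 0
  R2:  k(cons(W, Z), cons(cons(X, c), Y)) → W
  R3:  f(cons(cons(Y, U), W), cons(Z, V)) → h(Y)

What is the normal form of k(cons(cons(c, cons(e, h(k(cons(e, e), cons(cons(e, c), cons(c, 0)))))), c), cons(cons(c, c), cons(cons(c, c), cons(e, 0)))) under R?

1. k(cons(cons(c, cons(e, h(k(cons(e, e), cons(cons(e, c), cons(c, 0)))))), c), cons(cons(c, c), cons(cons(c, c), cons(e, 0))))  →  cons(c, cons(e, h(k(cons(e, e), cons(cons(e, c), cons(c, 0))))))   [R2 at ε]
2. cons(c, cons(e, h(k(cons(e, e), cons(cons(e, c), cons(c, 0))))))  →  cons(c, cons(e, h(e)))   [R2 at 2.2.1]
3. cons(c, cons(e, h(e)))  →  cons(c, cons(e, 0))   [R1 at 2.2]

cons(c, cons(e, 0))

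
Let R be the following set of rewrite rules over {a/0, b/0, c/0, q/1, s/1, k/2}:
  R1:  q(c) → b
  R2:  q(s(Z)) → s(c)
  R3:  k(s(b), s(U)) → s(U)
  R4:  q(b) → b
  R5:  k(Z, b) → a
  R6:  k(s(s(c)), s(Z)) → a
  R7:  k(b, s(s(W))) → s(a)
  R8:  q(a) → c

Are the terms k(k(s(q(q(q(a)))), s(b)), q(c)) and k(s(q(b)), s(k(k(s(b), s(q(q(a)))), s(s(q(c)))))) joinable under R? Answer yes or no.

Reduce t₁ = k(k(s(q(q(q(a)))), s(b)), q(c)):
1. k(k(s(q(q(q(a)))), s(b)), q(c))  →  k(k(s(q(q(c))), s(b)), q(c))   [R8 at 1.1.1.1.1]
2. k(k(s(q(q(c))), s(b)), q(c))  →  k(k(s(q(b)), s(b)), q(c))   [R1 at 1.1.1.1]
3. k(k(s(q(b)), s(b)), q(c))  →  k(k(s(b), s(b)), q(c))   [R4 at 1.1.1]
4. k(k(s(b), s(b)), q(c))  →  k(s(b), q(c))   [R3 at 1]
5. k(s(b), q(c))  →  k(s(b), b)   [R1 at 2]
6. k(s(b), b)  →  a   [R5 at ε]

Reduce t₂ = k(s(q(b)), s(k(k(s(b), s(q(q(a)))), s(s(q(c)))))):
1. k(s(q(b)), s(k(k(s(b), s(q(q(a)))), s(s(q(c))))))  →  k(s(b), s(k(k(s(b), s(q(q(a)))), s(s(q(c))))))   [R4 at 1.1]
2. k(s(b), s(k(k(s(b), s(q(q(a)))), s(s(q(c))))))  →  s(k(k(s(b), s(q(q(a)))), s(s(q(c)))))   [R3 at ε]
3. s(k(k(s(b), s(q(q(a)))), s(s(q(c)))))  →  s(k(s(q(q(a))), s(s(q(c)))))   [R3 at 1.1]
4. s(k(s(q(q(a))), s(s(q(c)))))  →  s(k(s(q(c)), s(s(q(c)))))   [R8 at 1.1.1.1]
5. s(k(s(q(c)), s(s(q(c)))))  →  s(k(s(b), s(s(q(c)))))   [R1 at 1.1.1]
6. s(k(s(b), s(s(q(c)))))  →  s(s(s(q(c))))   [R3 at 1]
7. s(s(s(q(c))))  →  s(s(s(b)))   [R1 at 1.1.1]

no — NF(t₁) = a, NF(t₂) = s(s(s(b)))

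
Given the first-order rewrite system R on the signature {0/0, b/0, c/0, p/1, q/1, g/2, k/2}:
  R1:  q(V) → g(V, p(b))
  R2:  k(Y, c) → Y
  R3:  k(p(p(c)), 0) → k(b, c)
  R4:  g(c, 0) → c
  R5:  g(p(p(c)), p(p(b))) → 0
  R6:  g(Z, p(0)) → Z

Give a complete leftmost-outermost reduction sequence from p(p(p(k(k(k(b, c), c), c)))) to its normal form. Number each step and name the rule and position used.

1. p(p(p(k(k(k(b, c), c), c))))  →  p(p(p(k(k(b, c), c))))   [R2 at 1.1.1]
2. p(p(p(k(k(b, c), c))))  →  p(p(p(k(b, c))))   [R2 at 1.1.1]
3. p(p(p(k(b, c))))  →  p(p(p(b)))   [R2 at 1.1.1]

p(p(p(b)))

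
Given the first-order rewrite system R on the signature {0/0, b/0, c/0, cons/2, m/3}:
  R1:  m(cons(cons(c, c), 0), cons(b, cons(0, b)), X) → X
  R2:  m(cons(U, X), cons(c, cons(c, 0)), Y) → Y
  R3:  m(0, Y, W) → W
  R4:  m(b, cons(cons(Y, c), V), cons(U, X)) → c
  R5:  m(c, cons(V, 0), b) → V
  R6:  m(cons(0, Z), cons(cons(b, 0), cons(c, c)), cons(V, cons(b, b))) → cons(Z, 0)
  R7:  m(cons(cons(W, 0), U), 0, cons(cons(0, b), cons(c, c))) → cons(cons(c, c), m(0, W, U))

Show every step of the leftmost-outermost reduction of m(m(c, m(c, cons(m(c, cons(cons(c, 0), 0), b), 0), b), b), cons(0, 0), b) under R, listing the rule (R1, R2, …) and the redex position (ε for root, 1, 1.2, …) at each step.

1. m(m(c, m(c, cons(m(c, cons(cons(c, 0), 0), b), 0), b), b), cons(0, 0), b)  →  m(m(c, m(c, cons(cons(c, 0), 0), b), b), cons(0, 0), b)   [R5 at 1.2]
2. m(m(c, m(c, cons(cons(c, 0), 0), b), b), cons(0, 0), b)  →  m(m(c, cons(c, 0), b), cons(0, 0), b)   [R5 at 1.2]
3. m(m(c, cons(c, 0), b), cons(0, 0), b)  →  m(c, cons(0, 0), b)   [R5 at 1]
4. m(c, cons(0, 0), b)  →  0   [R5 at ε]

0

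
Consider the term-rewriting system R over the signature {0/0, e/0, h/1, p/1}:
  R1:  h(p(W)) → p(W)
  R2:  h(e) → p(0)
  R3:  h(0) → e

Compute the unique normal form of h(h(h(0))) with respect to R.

1. h(h(h(0)))  →  h(h(e))   [R3 at 1.1]
2. h(h(e))  →  h(p(0))   [R2 at 1]
3. h(p(0))  →  p(0)   [R1 at ε]

p(0)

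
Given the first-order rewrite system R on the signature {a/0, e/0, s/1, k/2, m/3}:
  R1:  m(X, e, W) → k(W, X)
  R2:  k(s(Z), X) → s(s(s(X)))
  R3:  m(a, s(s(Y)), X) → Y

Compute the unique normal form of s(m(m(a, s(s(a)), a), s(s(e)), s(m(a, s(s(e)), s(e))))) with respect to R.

1. s(m(m(a, s(s(a)), a), s(s(e)), s(m(a, s(s(e)), s(e)))))  →  s(m(a, s(s(e)), s(m(a, s(s(e)), s(e)))))   [R3 at 1.1]
2. s(m(a, s(s(e)), s(m(a, s(s(e)), s(e)))))  →  s(e)   [R3 at 1]

s(e)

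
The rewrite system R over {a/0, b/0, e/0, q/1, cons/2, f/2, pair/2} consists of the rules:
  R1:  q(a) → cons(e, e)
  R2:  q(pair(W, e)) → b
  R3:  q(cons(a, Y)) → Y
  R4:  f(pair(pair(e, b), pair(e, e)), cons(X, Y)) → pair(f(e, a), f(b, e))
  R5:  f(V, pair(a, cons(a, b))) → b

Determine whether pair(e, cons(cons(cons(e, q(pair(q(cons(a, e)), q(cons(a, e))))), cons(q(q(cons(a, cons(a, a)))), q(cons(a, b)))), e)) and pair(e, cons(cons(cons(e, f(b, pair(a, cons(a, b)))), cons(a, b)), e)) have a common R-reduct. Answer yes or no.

Reduce t₁ = pair(e, cons(cons(cons(e, q(pair(q(cons(a, e)), q(cons(a, e))))), cons(q(q(cons(a, cons(a, a)))), q(cons(a, b)))), e)):
1. pair(e, cons(cons(cons(e, q(pair(q(cons(a, e)), q(cons(a, e))))), cons(q(q(cons(a, cons(a, a)))), q(cons(a, b)))), e))  →  pair(e, cons(cons(cons(e, q(pair(e, q(cons(a, e))))), cons(q(q(cons(a, cons(a, a)))), q(cons(a, b)))), e))   [R3 at 2.1.1.2.1.1]
2. pair(e, cons(cons(cons(e, q(pair(e, q(cons(a, e))))), cons(q(q(cons(a, cons(a, a)))), q(cons(a, b)))), e))  →  pair(e, cons(cons(cons(e, q(pair(e, e))), cons(q(q(cons(a, cons(a, a)))), q(cons(a, b)))), e))   [R3 at 2.1.1.2.1.2]
3. pair(e, cons(cons(cons(e, q(pair(e, e))), cons(q(q(cons(a, cons(a, a)))), q(cons(a, b)))), e))  →  pair(e, cons(cons(cons(e, b), cons(q(q(cons(a, cons(a, a)))), q(cons(a, b)))), e))   [R2 at 2.1.1.2]
4. pair(e, cons(cons(cons(e, b), cons(q(q(cons(a, cons(a, a)))), q(cons(a, b)))), e))  →  pair(e, cons(cons(cons(e, b), cons(q(cons(a, a)), q(cons(a, b)))), e))   [R3 at 2.1.2.1.1]
5. pair(e, cons(cons(cons(e, b), cons(q(cons(a, a)), q(cons(a, b)))), e))  →  pair(e, cons(cons(cons(e, b), cons(a, q(cons(a, b)))), e))   [R3 at 2.1.2.1]
6. pair(e, cons(cons(cons(e, b), cons(a, q(cons(a, b)))), e))  →  pair(e, cons(cons(cons(e, b), cons(a, b)), e))   [R3 at 2.1.2.2]

Reduce t₂ = pair(e, cons(cons(cons(e, f(b, pair(a, cons(a, b)))), cons(a, b)), e)):
1. pair(e, cons(cons(cons(e, f(b, pair(a, cons(a, b)))), cons(a, b)), e))  →  pair(e, cons(cons(cons(e, b), cons(a, b)), e))   [R5 at 2.1.1.2]

yes — NF(t₁) = pair(e, cons(cons(cons(e, b), cons(a, b)), e)), NF(t₂) = pair(e, cons(cons(cons(e, b), cons(a, b)), e))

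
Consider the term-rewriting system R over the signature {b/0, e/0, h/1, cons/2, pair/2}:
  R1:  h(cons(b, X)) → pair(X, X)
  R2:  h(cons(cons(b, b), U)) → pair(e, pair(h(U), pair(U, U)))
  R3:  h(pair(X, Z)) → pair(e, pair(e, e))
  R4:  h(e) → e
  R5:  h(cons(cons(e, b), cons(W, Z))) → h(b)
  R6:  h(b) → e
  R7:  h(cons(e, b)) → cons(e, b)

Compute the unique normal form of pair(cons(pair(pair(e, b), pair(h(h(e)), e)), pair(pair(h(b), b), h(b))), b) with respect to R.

pair(cons(pair(pair(e, b), pair(e, e)), pair(pair(e, b), e)), b)

1. pair(cons(pair(pair(e, b), pair(h(h(e)), e)), pair(pair(h(b), b), h(b))), b)  →  pair(cons(pair(pair(e, b), pair(h(e), e)), pair(pair(h(b), b), h(b))), b)   [R4 at 1.1.2.1.1]
2. pair(cons(pair(pair(e, b), pair(h(e), e)), pair(pair(h(b), b), h(b))), b)  →  pair(cons(pair(pair(e, b), pair(e, e)), pair(pair(h(b), b), h(b))), b)   [R4 at 1.1.2.1]
3. pair(cons(pair(pair(e, b), pair(e, e)), pair(pair(h(b), b), h(b))), b)  →  pair(cons(pair(pair(e, b), pair(e, e)), pair(pair(e, b), h(b))), b)   [R6 at 1.2.1.1]
4. pair(cons(pair(pair(e, b), pair(e, e)), pair(pair(e, b), h(b))), b)  →  pair(cons(pair(pair(e, b), pair(e, e)), pair(pair(e, b), e)), b)   [R6 at 1.2.2]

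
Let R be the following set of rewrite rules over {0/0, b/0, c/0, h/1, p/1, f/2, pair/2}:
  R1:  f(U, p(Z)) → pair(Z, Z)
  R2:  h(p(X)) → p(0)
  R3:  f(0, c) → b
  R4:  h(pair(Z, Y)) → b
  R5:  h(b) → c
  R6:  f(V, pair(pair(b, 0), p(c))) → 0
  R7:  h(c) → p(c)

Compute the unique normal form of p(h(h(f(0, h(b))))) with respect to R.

p(p(c))

1. p(h(h(f(0, h(b)))))  →  p(h(h(f(0, c))))   [R5 at 1.1.1.2]
2. p(h(h(f(0, c))))  →  p(h(h(b)))   [R3 at 1.1.1]
3. p(h(h(b)))  →  p(h(c))   [R5 at 1.1]
4. p(h(c))  →  p(p(c))   [R7 at 1]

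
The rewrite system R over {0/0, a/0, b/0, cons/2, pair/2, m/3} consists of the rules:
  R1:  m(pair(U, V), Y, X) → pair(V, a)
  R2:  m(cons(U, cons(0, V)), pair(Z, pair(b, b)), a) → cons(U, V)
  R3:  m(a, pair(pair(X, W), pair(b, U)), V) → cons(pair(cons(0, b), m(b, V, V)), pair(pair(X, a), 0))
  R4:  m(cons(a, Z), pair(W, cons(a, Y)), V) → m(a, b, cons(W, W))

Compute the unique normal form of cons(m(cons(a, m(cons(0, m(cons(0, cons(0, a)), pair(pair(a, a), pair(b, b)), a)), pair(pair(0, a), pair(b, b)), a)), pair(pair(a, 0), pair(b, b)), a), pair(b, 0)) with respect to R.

1. cons(m(cons(a, m(cons(0, m(cons(0, cons(0, a)), pair(pair(a, a), pair(b, b)), a)), pair(pair(0, a), pair(b, b)), a)), pair(pair(a, 0), pair(b, b)), a), pair(b, 0))  →  cons(m(cons(a, m(cons(0, cons(0, a)), pair(pair(0, a), pair(b, b)), a)), pair(pair(a, 0), pair(b, b)), a), pair(b, 0))   [R2 at 1.1.2.1.2]
2. cons(m(cons(a, m(cons(0, cons(0, a)), pair(pair(0, a), pair(b, b)), a)), pair(pair(a, 0), pair(b, b)), a), pair(b, 0))  →  cons(m(cons(a, cons(0, a)), pair(pair(a, 0), pair(b, b)), a), pair(b, 0))   [R2 at 1.1.2]
3. cons(m(cons(a, cons(0, a)), pair(pair(a, 0), pair(b, b)), a), pair(b, 0))  →  cons(cons(a, a), pair(b, 0))   [R2 at 1]

cons(cons(a, a), pair(b, 0))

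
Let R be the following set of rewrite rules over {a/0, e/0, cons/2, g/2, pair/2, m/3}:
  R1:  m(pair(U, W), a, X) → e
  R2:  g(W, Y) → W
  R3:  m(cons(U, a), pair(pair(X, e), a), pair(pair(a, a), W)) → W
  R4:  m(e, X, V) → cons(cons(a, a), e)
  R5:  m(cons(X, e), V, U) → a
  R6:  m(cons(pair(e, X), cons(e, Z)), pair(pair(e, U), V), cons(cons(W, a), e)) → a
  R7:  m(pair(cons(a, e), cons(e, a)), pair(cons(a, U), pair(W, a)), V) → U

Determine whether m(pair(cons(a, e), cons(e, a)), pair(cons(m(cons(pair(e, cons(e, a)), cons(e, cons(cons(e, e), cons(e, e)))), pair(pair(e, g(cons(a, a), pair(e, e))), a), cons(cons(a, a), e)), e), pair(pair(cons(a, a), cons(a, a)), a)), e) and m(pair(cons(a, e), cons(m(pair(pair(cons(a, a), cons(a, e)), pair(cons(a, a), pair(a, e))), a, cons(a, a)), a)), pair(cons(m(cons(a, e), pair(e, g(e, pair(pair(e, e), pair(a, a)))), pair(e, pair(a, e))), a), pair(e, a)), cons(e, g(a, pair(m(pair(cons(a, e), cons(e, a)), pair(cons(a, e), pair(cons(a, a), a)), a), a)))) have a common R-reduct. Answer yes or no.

Reduce t₁ = m(pair(cons(a, e), cons(e, a)), pair(cons(m(cons(pair(e, cons(e, a)), cons(e, cons(cons(e, e), cons(e, e)))), pair(pair(e, g(cons(a, a), pair(e, e))), a), cons(cons(a, a), e)), e), pair(pair(cons(a, a), cons(a, a)), a)), e):
1. m(pair(cons(a, e), cons(e, a)), pair(cons(m(cons(pair(e, cons(e, a)), cons(e, cons(cons(e, e), cons(e, e)))), pair(pair(e, g(cons(a, a), pair(e, e))), a), cons(cons(a, a), e)), e), pair(pair(cons(a, a), cons(a, a)), a)), e)  →  m(pair(cons(a, e), cons(e, a)), pair(cons(a, e), pair(pair(cons(a, a), cons(a, a)), a)), e)   [R6 at 2.1.1]
2. m(pair(cons(a, e), cons(e, a)), pair(cons(a, e), pair(pair(cons(a, a), cons(a, a)), a)), e)  →  e   [R7 at ε]

Reduce t₂ = m(pair(cons(a, e), cons(m(pair(pair(cons(a, a), cons(a, e)), pair(cons(a, a), pair(a, e))), a, cons(a, a)), a)), pair(cons(m(cons(a, e), pair(e, g(e, pair(pair(e, e), pair(a, a)))), pair(e, pair(a, e))), a), pair(e, a)), cons(e, g(a, pair(m(pair(cons(a, e), cons(e, a)), pair(cons(a, e), pair(cons(a, a), a)), a), a)))):
1. m(pair(cons(a, e), cons(m(pair(pair(cons(a, a), cons(a, e)), pair(cons(a, a), pair(a, e))), a, cons(a, a)), a)), pair(cons(m(cons(a, e), pair(e, g(e, pair(pair(e, e), pair(a, a)))), pair(e, pair(a, e))), a), pair(e, a)), cons(e, g(a, pair(m(pair(cons(a, e), cons(e, a)), pair(cons(a, e), pair(cons(a, a), a)), a), a))))  →  m(pair(cons(a, e), cons(e, a)), pair(cons(m(cons(a, e), pair(e, g(e, pair(pair(e, e), pair(a, a)))), pair(e, pair(a, e))), a), pair(e, a)), cons(e, g(a, pair(m(pair(cons(a, e), cons(e, a)), pair(cons(a, e), pair(cons(a, a), a)), a), a))))   [R1 at 1.2.1]
2. m(pair(cons(a, e), cons(e, a)), pair(cons(m(cons(a, e), pair(e, g(e, pair(pair(e, e), pair(a, a)))), pair(e, pair(a, e))), a), pair(e, a)), cons(e, g(a, pair(m(pair(cons(a, e), cons(e, a)), pair(cons(a, e), pair(cons(a, a), a)), a), a))))  →  m(pair(cons(a, e), cons(e, a)), pair(cons(a, a), pair(e, a)), cons(e, g(a, pair(m(pair(cons(a, e), cons(e, a)), pair(cons(a, e), pair(cons(a, a), a)), a), a))))   [R5 at 2.1.1]
3. m(pair(cons(a, e), cons(e, a)), pair(cons(a, a), pair(e, a)), cons(e, g(a, pair(m(pair(cons(a, e), cons(e, a)), pair(cons(a, e), pair(cons(a, a), a)), a), a))))  →  a   [R7 at ε]

no — NF(t₁) = e, NF(t₂) = a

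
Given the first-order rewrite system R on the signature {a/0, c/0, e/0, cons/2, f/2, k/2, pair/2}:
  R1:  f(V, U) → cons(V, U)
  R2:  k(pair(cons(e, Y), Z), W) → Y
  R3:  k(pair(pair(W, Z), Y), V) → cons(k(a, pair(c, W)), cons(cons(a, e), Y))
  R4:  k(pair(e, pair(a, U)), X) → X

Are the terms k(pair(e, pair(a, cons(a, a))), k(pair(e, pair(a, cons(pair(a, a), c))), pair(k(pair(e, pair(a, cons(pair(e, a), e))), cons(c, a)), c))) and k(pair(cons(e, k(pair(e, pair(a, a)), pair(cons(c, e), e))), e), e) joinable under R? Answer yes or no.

no — NF(t₁) = pair(cons(c, a), c), NF(t₂) = pair(cons(c, e), e)

Reduce t₁ = k(pair(e, pair(a, cons(a, a))), k(pair(e, pair(a, cons(pair(a, a), c))), pair(k(pair(e, pair(a, cons(pair(e, a), e))), cons(c, a)), c))):
1. k(pair(e, pair(a, cons(a, a))), k(pair(e, pair(a, cons(pair(a, a), c))), pair(k(pair(e, pair(a, cons(pair(e, a), e))), cons(c, a)), c)))  →  k(pair(e, pair(a, cons(pair(a, a), c))), pair(k(pair(e, pair(a, cons(pair(e, a), e))), cons(c, a)), c))   [R4 at ε]
2. k(pair(e, pair(a, cons(pair(a, a), c))), pair(k(pair(e, pair(a, cons(pair(e, a), e))), cons(c, a)), c))  →  pair(k(pair(e, pair(a, cons(pair(e, a), e))), cons(c, a)), c)   [R4 at ε]
3. pair(k(pair(e, pair(a, cons(pair(e, a), e))), cons(c, a)), c)  →  pair(cons(c, a), c)   [R4 at 1]

Reduce t₂ = k(pair(cons(e, k(pair(e, pair(a, a)), pair(cons(c, e), e))), e), e):
1. k(pair(cons(e, k(pair(e, pair(a, a)), pair(cons(c, e), e))), e), e)  →  k(pair(e, pair(a, a)), pair(cons(c, e), e))   [R2 at ε]
2. k(pair(e, pair(a, a)), pair(cons(c, e), e))  →  pair(cons(c, e), e)   [R4 at ε]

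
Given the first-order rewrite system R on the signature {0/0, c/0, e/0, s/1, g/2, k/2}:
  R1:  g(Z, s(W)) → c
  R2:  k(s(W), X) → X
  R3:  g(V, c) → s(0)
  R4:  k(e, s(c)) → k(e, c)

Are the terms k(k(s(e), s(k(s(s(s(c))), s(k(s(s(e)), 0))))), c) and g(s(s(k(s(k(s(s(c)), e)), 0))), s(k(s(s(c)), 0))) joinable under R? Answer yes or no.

Reduce t₁ = k(k(s(e), s(k(s(s(s(c))), s(k(s(s(e)), 0))))), c):
1. k(k(s(e), s(k(s(s(s(c))), s(k(s(s(e)), 0))))), c)  →  k(s(k(s(s(s(c))), s(k(s(s(e)), 0)))), c)   [R2 at 1]
2. k(s(k(s(s(s(c))), s(k(s(s(e)), 0)))), c)  →  c   [R2 at ε]

Reduce t₂ = g(s(s(k(s(k(s(s(c)), e)), 0))), s(k(s(s(c)), 0))):
1. g(s(s(k(s(k(s(s(c)), e)), 0))), s(k(s(s(c)), 0)))  →  c   [R1 at ε]

yes — NF(t₁) = c, NF(t₂) = c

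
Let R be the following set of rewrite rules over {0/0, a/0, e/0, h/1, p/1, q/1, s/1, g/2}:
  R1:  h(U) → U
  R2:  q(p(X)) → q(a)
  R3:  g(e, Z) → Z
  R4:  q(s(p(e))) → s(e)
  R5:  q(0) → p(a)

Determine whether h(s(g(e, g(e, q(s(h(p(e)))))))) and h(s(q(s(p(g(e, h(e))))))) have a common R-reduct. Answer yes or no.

yes — NF(t₁) = s(s(e)), NF(t₂) = s(s(e))

Reduce t₁ = h(s(g(e, g(e, q(s(h(p(e)))))))):
1. h(s(g(e, g(e, q(s(h(p(e))))))))  →  s(g(e, g(e, q(s(h(p(e)))))))   [R1 at ε]
2. s(g(e, g(e, q(s(h(p(e)))))))  →  s(g(e, q(s(h(p(e))))))   [R3 at 1]
3. s(g(e, q(s(h(p(e))))))  →  s(q(s(h(p(e)))))   [R3 at 1]
4. s(q(s(h(p(e)))))  →  s(q(s(p(e))))   [R1 at 1.1.1]
5. s(q(s(p(e))))  →  s(s(e))   [R4 at 1]

Reduce t₂ = h(s(q(s(p(g(e, h(e))))))):
1. h(s(q(s(p(g(e, h(e)))))))  →  s(q(s(p(g(e, h(e))))))   [R1 at ε]
2. s(q(s(p(g(e, h(e))))))  →  s(q(s(p(h(e)))))   [R3 at 1.1.1.1]
3. s(q(s(p(h(e)))))  →  s(q(s(p(e))))   [R1 at 1.1.1.1]
4. s(q(s(p(e))))  →  s(s(e))   [R4 at 1]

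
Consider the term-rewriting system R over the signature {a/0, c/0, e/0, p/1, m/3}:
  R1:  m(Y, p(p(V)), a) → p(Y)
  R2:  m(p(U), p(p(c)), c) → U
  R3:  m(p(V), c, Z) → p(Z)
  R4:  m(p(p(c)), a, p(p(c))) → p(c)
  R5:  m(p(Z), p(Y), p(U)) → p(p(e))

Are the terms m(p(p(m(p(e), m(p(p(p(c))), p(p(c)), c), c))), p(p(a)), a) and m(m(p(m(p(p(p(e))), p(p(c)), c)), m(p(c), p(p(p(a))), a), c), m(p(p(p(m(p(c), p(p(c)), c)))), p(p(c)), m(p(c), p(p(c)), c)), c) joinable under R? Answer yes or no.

Reduce t₁ = m(p(p(m(p(e), m(p(p(p(c))), p(p(c)), c), c))), p(p(a)), a):
1. m(p(p(m(p(e), m(p(p(p(c))), p(p(c)), c), c))), p(p(a)), a)  →  p(p(p(m(p(e), m(p(p(p(c))), p(p(c)), c), c))))   [R1 at ε]
2. p(p(p(m(p(e), m(p(p(p(c))), p(p(c)), c), c))))  →  p(p(p(m(p(e), p(p(c)), c))))   [R2 at 1.1.1.2]
3. p(p(p(m(p(e), p(p(c)), c))))  →  p(p(p(e)))   [R2 at 1.1.1]

Reduce t₂ = m(m(p(m(p(p(p(e))), p(p(c)), c)), m(p(c), p(p(p(a))), a), c), m(p(p(p(m(p(c), p(p(c)), c)))), p(p(c)), m(p(c), p(p(c)), c)), c):
1. m(m(p(m(p(p(p(e))), p(p(c)), c)), m(p(c), p(p(p(a))), a), c), m(p(p(p(m(p(c), p(p(c)), c)))), p(p(c)), m(p(c), p(p(c)), c)), c)  →  m(m(p(p(p(e))), m(p(c), p(p(p(a))), a), c), m(p(p(p(m(p(c), p(p(c)), c)))), p(p(c)), m(p(c), p(p(c)), c)), c)   [R2 at 1.1.1]
2. m(m(p(p(p(e))), m(p(c), p(p(p(a))), a), c), m(p(p(p(m(p(c), p(p(c)), c)))), p(p(c)), m(p(c), p(p(c)), c)), c)  →  m(m(p(p(p(e))), p(p(c)), c), m(p(p(p(m(p(c), p(p(c)), c)))), p(p(c)), m(p(c), p(p(c)), c)), c)   [R1 at 1.2]
3. m(m(p(p(p(e))), p(p(c)), c), m(p(p(p(m(p(c), p(p(c)), c)))), p(p(c)), m(p(c), p(p(c)), c)), c)  →  m(p(p(e)), m(p(p(p(m(p(c), p(p(c)), c)))), p(p(c)), m(p(c), p(p(c)), c)), c)   [R2 at 1]
4. m(p(p(e)), m(p(p(p(m(p(c), p(p(c)), c)))), p(p(c)), m(p(c), p(p(c)), c)), c)  →  m(p(p(e)), m(p(p(p(c))), p(p(c)), m(p(c), p(p(c)), c)), c)   [R2 at 2.1.1.1.1]
5. m(p(p(e)), m(p(p(p(c))), p(p(c)), m(p(c), p(p(c)), c)), c)  →  m(p(p(e)), m(p(p(p(c))), p(p(c)), c), c)   [R2 at 2.3]
6. m(p(p(e)), m(p(p(p(c))), p(p(c)), c), c)  →  m(p(p(e)), p(p(c)), c)   [R2 at 2]
7. m(p(p(e)), p(p(c)), c)  →  p(e)   [R2 at ε]

no — NF(t₁) = p(p(p(e))), NF(t₂) = p(e)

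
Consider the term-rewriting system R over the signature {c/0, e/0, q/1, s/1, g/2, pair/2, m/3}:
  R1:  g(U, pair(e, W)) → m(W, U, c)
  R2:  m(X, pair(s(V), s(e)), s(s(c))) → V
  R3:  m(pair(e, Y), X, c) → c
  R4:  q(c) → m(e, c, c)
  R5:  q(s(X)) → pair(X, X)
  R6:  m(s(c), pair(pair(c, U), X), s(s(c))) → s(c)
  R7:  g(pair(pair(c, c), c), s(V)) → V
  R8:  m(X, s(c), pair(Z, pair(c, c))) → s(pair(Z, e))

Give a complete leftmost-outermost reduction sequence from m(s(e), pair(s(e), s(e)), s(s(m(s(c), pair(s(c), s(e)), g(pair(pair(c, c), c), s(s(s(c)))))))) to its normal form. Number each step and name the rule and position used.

e

1. m(s(e), pair(s(e), s(e)), s(s(m(s(c), pair(s(c), s(e)), g(pair(pair(c, c), c), s(s(s(c))))))))  →  m(s(e), pair(s(e), s(e)), s(s(m(s(c), pair(s(c), s(e)), s(s(c))))))   [R7 at 3.1.1.3]
2. m(s(e), pair(s(e), s(e)), s(s(m(s(c), pair(s(c), s(e)), s(s(c))))))  →  m(s(e), pair(s(e), s(e)), s(s(c)))   [R2 at 3.1.1]
3. m(s(e), pair(s(e), s(e)), s(s(c)))  →  e   [R2 at ε]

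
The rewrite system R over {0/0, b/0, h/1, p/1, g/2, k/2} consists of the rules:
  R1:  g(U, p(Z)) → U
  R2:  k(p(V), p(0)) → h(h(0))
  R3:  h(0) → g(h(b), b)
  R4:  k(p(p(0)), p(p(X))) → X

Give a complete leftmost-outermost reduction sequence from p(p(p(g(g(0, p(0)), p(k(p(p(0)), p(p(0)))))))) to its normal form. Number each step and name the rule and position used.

1. p(p(p(g(g(0, p(0)), p(k(p(p(0)), p(p(0))))))))  →  p(p(p(g(0, p(0)))))   [R1 at 1.1.1]
2. p(p(p(g(0, p(0)))))  →  p(p(p(0)))   [R1 at 1.1.1]

p(p(p(0)))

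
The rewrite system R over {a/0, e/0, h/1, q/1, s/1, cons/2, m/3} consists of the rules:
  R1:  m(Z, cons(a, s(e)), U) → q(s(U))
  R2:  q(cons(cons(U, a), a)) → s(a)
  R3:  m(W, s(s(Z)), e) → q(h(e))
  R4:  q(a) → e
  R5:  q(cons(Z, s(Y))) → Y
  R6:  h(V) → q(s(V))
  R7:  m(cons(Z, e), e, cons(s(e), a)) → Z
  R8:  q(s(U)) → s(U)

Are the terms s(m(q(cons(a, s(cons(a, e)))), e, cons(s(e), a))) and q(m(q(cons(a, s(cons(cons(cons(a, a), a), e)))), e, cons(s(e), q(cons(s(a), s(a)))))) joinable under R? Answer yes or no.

yes — NF(t₁) = s(a), NF(t₂) = s(a)

Reduce t₁ = s(m(q(cons(a, s(cons(a, e)))), e, cons(s(e), a))):
1. s(m(q(cons(a, s(cons(a, e)))), e, cons(s(e), a)))  →  s(m(cons(a, e), e, cons(s(e), a)))   [R5 at 1.1]
2. s(m(cons(a, e), e, cons(s(e), a)))  →  s(a)   [R7 at 1]

Reduce t₂ = q(m(q(cons(a, s(cons(cons(cons(a, a), a), e)))), e, cons(s(e), q(cons(s(a), s(a)))))):
1. q(m(q(cons(a, s(cons(cons(cons(a, a), a), e)))), e, cons(s(e), q(cons(s(a), s(a))))))  →  q(m(cons(cons(cons(a, a), a), e), e, cons(s(e), q(cons(s(a), s(a))))))   [R5 at 1.1]
2. q(m(cons(cons(cons(a, a), a), e), e, cons(s(e), q(cons(s(a), s(a))))))  →  q(m(cons(cons(cons(a, a), a), e), e, cons(s(e), a)))   [R5 at 1.3.2]
3. q(m(cons(cons(cons(a, a), a), e), e, cons(s(e), a)))  →  q(cons(cons(a, a), a))   [R7 at 1]
4. q(cons(cons(a, a), a))  →  s(a)   [R2 at ε]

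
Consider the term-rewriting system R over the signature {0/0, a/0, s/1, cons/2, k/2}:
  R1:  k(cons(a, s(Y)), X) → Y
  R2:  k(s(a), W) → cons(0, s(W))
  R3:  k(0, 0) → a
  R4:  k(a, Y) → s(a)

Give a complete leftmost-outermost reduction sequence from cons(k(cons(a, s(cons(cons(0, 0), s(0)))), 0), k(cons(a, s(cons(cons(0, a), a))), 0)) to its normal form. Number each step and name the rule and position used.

cons(cons(cons(0, 0), s(0)), cons(cons(0, a), a))

1. cons(k(cons(a, s(cons(cons(0, 0), s(0)))), 0), k(cons(a, s(cons(cons(0, a), a))), 0))  →  cons(cons(cons(0, 0), s(0)), k(cons(a, s(cons(cons(0, a), a))), 0))   [R1 at 1]
2. cons(cons(cons(0, 0), s(0)), k(cons(a, s(cons(cons(0, a), a))), 0))  →  cons(cons(cons(0, 0), s(0)), cons(cons(0, a), a))   [R1 at 2]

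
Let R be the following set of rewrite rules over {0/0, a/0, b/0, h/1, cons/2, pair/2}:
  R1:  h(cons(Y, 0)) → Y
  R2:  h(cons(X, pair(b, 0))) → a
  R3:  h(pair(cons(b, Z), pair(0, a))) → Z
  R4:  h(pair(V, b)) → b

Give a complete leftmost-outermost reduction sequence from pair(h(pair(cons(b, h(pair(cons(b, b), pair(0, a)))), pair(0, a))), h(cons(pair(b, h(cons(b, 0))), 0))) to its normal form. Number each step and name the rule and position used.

pair(b, pair(b, b))

1. pair(h(pair(cons(b, h(pair(cons(b, b), pair(0, a)))), pair(0, a))), h(cons(pair(b, h(cons(b, 0))), 0)))  →  pair(h(pair(cons(b, b), pair(0, a))), h(cons(pair(b, h(cons(b, 0))), 0)))   [R3 at 1]
2. pair(h(pair(cons(b, b), pair(0, a))), h(cons(pair(b, h(cons(b, 0))), 0)))  →  pair(b, h(cons(pair(b, h(cons(b, 0))), 0)))   [R3 at 1]
3. pair(b, h(cons(pair(b, h(cons(b, 0))), 0)))  →  pair(b, pair(b, h(cons(b, 0))))   [R1 at 2]
4. pair(b, pair(b, h(cons(b, 0))))  →  pair(b, pair(b, b))   [R1 at 2.2]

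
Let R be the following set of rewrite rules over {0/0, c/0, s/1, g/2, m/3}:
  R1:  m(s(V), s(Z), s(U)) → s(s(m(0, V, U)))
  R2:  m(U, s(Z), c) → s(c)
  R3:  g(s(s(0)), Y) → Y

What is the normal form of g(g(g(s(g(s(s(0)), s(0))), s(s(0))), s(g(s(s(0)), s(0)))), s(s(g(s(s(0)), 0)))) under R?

1. g(g(g(s(g(s(s(0)), s(0))), s(s(0))), s(g(s(s(0)), s(0)))), s(s(g(s(s(0)), 0))))  →  g(g(g(s(s(0)), s(s(0))), s(g(s(s(0)), s(0)))), s(s(g(s(s(0)), 0))))   [R3 at 1.1.1.1]
2. g(g(g(s(s(0)), s(s(0))), s(g(s(s(0)), s(0)))), s(s(g(s(s(0)), 0))))  →  g(g(s(s(0)), s(g(s(s(0)), s(0)))), s(s(g(s(s(0)), 0))))   [R3 at 1.1]
3. g(g(s(s(0)), s(g(s(s(0)), s(0)))), s(s(g(s(s(0)), 0))))  →  g(s(g(s(s(0)), s(0))), s(s(g(s(s(0)), 0))))   [R3 at 1]
4. g(s(g(s(s(0)), s(0))), s(s(g(s(s(0)), 0))))  →  g(s(s(0)), s(s(g(s(s(0)), 0))))   [R3 at 1.1]
5. g(s(s(0)), s(s(g(s(s(0)), 0))))  →  s(s(g(s(s(0)), 0)))   [R3 at ε]
6. s(s(g(s(s(0)), 0)))  →  s(s(0))   [R3 at 1.1]

s(s(0))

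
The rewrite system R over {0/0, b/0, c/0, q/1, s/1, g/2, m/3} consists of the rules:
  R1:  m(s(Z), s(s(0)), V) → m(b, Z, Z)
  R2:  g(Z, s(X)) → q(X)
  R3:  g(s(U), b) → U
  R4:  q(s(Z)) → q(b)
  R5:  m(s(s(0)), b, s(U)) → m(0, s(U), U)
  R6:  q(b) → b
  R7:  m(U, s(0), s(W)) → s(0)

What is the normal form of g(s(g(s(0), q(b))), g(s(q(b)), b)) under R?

1. g(s(g(s(0), q(b))), g(s(q(b)), b))  →  g(s(g(s(0), b)), g(s(q(b)), b))   [R6 at 1.1.2]
2. g(s(g(s(0), b)), g(s(q(b)), b))  →  g(s(0), g(s(q(b)), b))   [R3 at 1.1]
3. g(s(0), g(s(q(b)), b))  →  g(s(0), q(b))   [R3 at 2]
4. g(s(0), q(b))  →  g(s(0), b)   [R6 at 2]
5. g(s(0), b)  →  0   [R3 at ε]

0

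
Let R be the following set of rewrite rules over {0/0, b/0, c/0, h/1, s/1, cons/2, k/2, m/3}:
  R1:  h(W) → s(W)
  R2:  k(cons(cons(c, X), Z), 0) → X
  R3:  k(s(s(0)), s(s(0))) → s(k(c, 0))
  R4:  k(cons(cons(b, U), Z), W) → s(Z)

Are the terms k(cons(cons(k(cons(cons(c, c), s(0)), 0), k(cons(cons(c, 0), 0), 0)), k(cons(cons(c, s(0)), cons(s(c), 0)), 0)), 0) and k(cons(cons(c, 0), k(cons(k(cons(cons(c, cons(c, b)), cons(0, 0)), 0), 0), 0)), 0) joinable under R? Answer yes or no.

yes — NF(t₁) = 0, NF(t₂) = 0

Reduce t₁ = k(cons(cons(k(cons(cons(c, c), s(0)), 0), k(cons(cons(c, 0), 0), 0)), k(cons(cons(c, s(0)), cons(s(c), 0)), 0)), 0):
1. k(cons(cons(k(cons(cons(c, c), s(0)), 0), k(cons(cons(c, 0), 0), 0)), k(cons(cons(c, s(0)), cons(s(c), 0)), 0)), 0)  →  k(cons(cons(c, k(cons(cons(c, 0), 0), 0)), k(cons(cons(c, s(0)), cons(s(c), 0)), 0)), 0)   [R2 at 1.1.1]
2. k(cons(cons(c, k(cons(cons(c, 0), 0), 0)), k(cons(cons(c, s(0)), cons(s(c), 0)), 0)), 0)  →  k(cons(cons(c, 0), 0), 0)   [R2 at ε]
3. k(cons(cons(c, 0), 0), 0)  →  0   [R2 at ε]

Reduce t₂ = k(cons(cons(c, 0), k(cons(k(cons(cons(c, cons(c, b)), cons(0, 0)), 0), 0), 0)), 0):
1. k(cons(cons(c, 0), k(cons(k(cons(cons(c, cons(c, b)), cons(0, 0)), 0), 0), 0)), 0)  →  0   [R2 at ε]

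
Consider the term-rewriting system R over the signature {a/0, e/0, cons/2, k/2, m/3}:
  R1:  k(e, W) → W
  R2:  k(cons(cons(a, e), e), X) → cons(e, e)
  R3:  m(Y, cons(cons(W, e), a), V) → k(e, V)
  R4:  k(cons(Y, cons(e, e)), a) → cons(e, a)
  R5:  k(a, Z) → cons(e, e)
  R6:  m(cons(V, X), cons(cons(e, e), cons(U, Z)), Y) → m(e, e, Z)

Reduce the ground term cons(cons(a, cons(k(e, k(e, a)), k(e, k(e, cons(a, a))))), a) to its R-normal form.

cons(cons(a, cons(a, cons(a, a))), a)

1. cons(cons(a, cons(k(e, k(e, a)), k(e, k(e, cons(a, a))))), a)  →  cons(cons(a, cons(k(e, a), k(e, k(e, cons(a, a))))), a)   [R1 at 1.2.1]
2. cons(cons(a, cons(k(e, a), k(e, k(e, cons(a, a))))), a)  →  cons(cons(a, cons(a, k(e, k(e, cons(a, a))))), a)   [R1 at 1.2.1]
3. cons(cons(a, cons(a, k(e, k(e, cons(a, a))))), a)  →  cons(cons(a, cons(a, k(e, cons(a, a)))), a)   [R1 at 1.2.2]
4. cons(cons(a, cons(a, k(e, cons(a, a)))), a)  →  cons(cons(a, cons(a, cons(a, a))), a)   [R1 at 1.2.2]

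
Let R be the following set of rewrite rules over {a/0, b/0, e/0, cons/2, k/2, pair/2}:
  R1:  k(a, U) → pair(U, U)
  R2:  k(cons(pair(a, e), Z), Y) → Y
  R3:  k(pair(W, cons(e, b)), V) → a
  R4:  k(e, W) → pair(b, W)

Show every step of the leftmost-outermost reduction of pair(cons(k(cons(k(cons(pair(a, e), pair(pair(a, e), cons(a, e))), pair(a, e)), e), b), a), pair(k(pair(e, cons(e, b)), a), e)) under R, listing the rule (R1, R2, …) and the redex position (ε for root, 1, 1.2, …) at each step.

pair(cons(b, a), pair(a, e))

1. pair(cons(k(cons(k(cons(pair(a, e), pair(pair(a, e), cons(a, e))), pair(a, e)), e), b), a), pair(k(pair(e, cons(e, b)), a), e))  →  pair(cons(k(cons(pair(a, e), e), b), a), pair(k(pair(e, cons(e, b)), a), e))   [R2 at 1.1.1.1]
2. pair(cons(k(cons(pair(a, e), e), b), a), pair(k(pair(e, cons(e, b)), a), e))  →  pair(cons(b, a), pair(k(pair(e, cons(e, b)), a), e))   [R2 at 1.1]
3. pair(cons(b, a), pair(k(pair(e, cons(e, b)), a), e))  →  pair(cons(b, a), pair(a, e))   [R3 at 2.1]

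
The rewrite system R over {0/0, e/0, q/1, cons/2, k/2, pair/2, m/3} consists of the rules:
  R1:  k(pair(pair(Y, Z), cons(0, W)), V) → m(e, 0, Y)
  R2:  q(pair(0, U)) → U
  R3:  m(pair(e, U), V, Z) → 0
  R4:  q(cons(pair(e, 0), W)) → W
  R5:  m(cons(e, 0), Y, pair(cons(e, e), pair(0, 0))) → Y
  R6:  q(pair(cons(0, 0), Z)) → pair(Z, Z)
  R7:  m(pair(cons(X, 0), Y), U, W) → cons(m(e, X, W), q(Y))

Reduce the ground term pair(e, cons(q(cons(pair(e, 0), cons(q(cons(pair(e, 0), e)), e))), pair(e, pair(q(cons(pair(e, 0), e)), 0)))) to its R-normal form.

1. pair(e, cons(q(cons(pair(e, 0), cons(q(cons(pair(e, 0), e)), e))), pair(e, pair(q(cons(pair(e, 0), e)), 0))))  →  pair(e, cons(cons(q(cons(pair(e, 0), e)), e), pair(e, pair(q(cons(pair(e, 0), e)), 0))))   [R4 at 2.1]
2. pair(e, cons(cons(q(cons(pair(e, 0), e)), e), pair(e, pair(q(cons(pair(e, 0), e)), 0))))  →  pair(e, cons(cons(e, e), pair(e, pair(q(cons(pair(e, 0), e)), 0))))   [R4 at 2.1.1]
3. pair(e, cons(cons(e, e), pair(e, pair(q(cons(pair(e, 0), e)), 0))))  →  pair(e, cons(cons(e, e), pair(e, pair(e, 0))))   [R4 at 2.2.2.1]

pair(e, cons(cons(e, e), pair(e, pair(e, 0))))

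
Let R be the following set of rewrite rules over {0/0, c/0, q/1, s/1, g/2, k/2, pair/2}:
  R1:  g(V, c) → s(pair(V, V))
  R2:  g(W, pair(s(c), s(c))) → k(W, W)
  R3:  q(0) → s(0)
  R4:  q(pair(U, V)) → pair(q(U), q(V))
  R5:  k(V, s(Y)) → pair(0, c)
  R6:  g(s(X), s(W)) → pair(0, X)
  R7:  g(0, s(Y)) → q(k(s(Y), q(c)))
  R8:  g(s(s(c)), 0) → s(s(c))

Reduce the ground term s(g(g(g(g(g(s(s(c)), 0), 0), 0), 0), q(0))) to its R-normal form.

s(pair(0, s(c)))

1. s(g(g(g(g(g(s(s(c)), 0), 0), 0), 0), q(0)))  →  s(g(g(g(g(s(s(c)), 0), 0), 0), q(0)))   [R8 at 1.1.1.1.1]
2. s(g(g(g(g(s(s(c)), 0), 0), 0), q(0)))  →  s(g(g(g(s(s(c)), 0), 0), q(0)))   [R8 at 1.1.1.1]
3. s(g(g(g(s(s(c)), 0), 0), q(0)))  →  s(g(g(s(s(c)), 0), q(0)))   [R8 at 1.1.1]
4. s(g(g(s(s(c)), 0), q(0)))  →  s(g(s(s(c)), q(0)))   [R8 at 1.1]
5. s(g(s(s(c)), q(0)))  →  s(g(s(s(c)), s(0)))   [R3 at 1.2]
6. s(g(s(s(c)), s(0)))  →  s(pair(0, s(c)))   [R6 at 1]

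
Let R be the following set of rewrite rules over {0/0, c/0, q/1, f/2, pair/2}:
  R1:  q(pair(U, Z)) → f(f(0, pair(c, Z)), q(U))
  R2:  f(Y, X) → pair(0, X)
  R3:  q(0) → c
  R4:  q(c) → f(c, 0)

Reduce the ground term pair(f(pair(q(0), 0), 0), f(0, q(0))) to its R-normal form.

1. pair(f(pair(q(0), 0), 0), f(0, q(0)))  →  pair(pair(0, 0), f(0, q(0)))   [R2 at 1]
2. pair(pair(0, 0), f(0, q(0)))  →  pair(pair(0, 0), pair(0, q(0)))   [R2 at 2]
3. pair(pair(0, 0), pair(0, q(0)))  →  pair(pair(0, 0), pair(0, c))   [R3 at 2.2]

pair(pair(0, 0), pair(0, c))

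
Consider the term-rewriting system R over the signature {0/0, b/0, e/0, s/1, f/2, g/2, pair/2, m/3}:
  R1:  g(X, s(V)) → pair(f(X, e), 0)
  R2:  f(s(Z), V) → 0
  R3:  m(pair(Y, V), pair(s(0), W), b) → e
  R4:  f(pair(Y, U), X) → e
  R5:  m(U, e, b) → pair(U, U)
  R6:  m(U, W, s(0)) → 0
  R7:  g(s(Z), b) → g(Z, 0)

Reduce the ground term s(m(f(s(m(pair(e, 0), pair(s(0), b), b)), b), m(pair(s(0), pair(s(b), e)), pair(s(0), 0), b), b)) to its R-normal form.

1. s(m(f(s(m(pair(e, 0), pair(s(0), b), b)), b), m(pair(s(0), pair(s(b), e)), pair(s(0), 0), b), b))  →  s(m(0, m(pair(s(0), pair(s(b), e)), pair(s(0), 0), b), b))   [R2 at 1.1]
2. s(m(0, m(pair(s(0), pair(s(b), e)), pair(s(0), 0), b), b))  →  s(m(0, e, b))   [R3 at 1.2]
3. s(m(0, e, b))  →  s(pair(0, 0))   [R5 at 1]

s(pair(0, 0))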